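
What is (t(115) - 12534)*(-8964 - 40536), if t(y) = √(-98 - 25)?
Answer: 620433000 - 49500*I*√123 ≈ 6.2043e+8 - 5.4898e+5*I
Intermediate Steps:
t(y) = I*√123 (t(y) = √(-123) = I*√123)
(t(115) - 12534)*(-8964 - 40536) = (I*√123 - 12534)*(-8964 - 40536) = (-12534 + I*√123)*(-49500) = 620433000 - 49500*I*√123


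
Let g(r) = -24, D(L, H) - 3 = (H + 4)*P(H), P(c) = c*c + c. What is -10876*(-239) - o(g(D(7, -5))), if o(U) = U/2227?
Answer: 5788783652/2227 ≈ 2.5994e+6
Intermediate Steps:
P(c) = c + c² (P(c) = c² + c = c + c²)
D(L, H) = 3 + H*(1 + H)*(4 + H) (D(L, H) = 3 + (H + 4)*(H*(1 + H)) = 3 + (4 + H)*(H*(1 + H)) = 3 + H*(1 + H)*(4 + H))
o(U) = U/2227 (o(U) = U*(1/2227) = U/2227)
-10876*(-239) - o(g(D(7, -5))) = -10876*(-239) - (-24)/2227 = 2599364 - 1*(-24/2227) = 2599364 + 24/2227 = 5788783652/2227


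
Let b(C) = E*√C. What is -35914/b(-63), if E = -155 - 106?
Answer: -35914*I*√7/5481 ≈ -17.336*I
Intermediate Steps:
E = -261
b(C) = -261*√C
-35914/b(-63) = -35914*I*√7/5481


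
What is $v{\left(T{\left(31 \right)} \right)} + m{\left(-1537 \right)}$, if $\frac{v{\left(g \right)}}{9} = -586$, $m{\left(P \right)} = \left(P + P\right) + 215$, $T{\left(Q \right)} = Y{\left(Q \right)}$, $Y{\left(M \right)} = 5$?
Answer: $-8133$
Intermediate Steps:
$T{\left(Q \right)} = 5$
$m{\left(P \right)} = 215 + 2 P$ ($m{\left(P \right)} = 2 P + 215 = 215 + 2 P$)
$v{\left(g \right)} = -5274$ ($v{\left(g \right)} = 9 \left(-586\right) = -5274$)
$v{\left(T{\left(31 \right)} \right)} + m{\left(-1537 \right)} = -5274 + \left(215 + 2 \left(-1537\right)\right) = -5274 + \left(215 - 3074\right) = -5274 - 2859 = -8133$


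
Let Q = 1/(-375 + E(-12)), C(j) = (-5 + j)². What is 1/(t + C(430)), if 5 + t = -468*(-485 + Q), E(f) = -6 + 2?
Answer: 379/154480868 ≈ 2.4534e-6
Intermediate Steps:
E(f) = -4
Q = -1/379 (Q = 1/(-375 - 4) = 1/(-379) = -1/379 ≈ -0.0026385)
t = 86023993/379 (t = -5 - 468*(-485 - 1/379) = -5 - 468*(-183816/379) = -5 + 86025888/379 = 86023993/379 ≈ 2.2698e+5)
1/(t + C(430)) = 1/(86023993/379 + (-5 + 430)²) = 1/(86023993/379 + 425²) = 1/(86023993/379 + 180625) = 1/(154480868/379) = 379/154480868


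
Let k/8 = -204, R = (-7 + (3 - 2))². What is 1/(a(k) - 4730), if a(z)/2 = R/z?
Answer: -68/321643 ≈ -0.00021141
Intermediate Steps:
R = 36 (R = (-7 + 1)² = (-6)² = 36)
k = -1632 (k = 8*(-204) = -1632)
a(z) = 72/z (a(z) = 2*(36/z) = 72/z)
1/(a(k) - 4730) = 1/(72/(-1632) - 4730) = 1/(72*(-1/1632) - 4730) = 1/(-3/68 - 4730) = 1/(-321643/68) = -68/321643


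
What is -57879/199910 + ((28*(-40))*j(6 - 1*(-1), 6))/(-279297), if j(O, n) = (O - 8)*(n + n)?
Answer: -6284073821/18611421090 ≈ -0.33765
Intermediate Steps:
j(O, n) = 2*n*(-8 + O) (j(O, n) = (-8 + O)*(2*n) = 2*n*(-8 + O))
-57879/199910 + ((28*(-40))*j(6 - 1*(-1), 6))/(-279297) = -57879/199910 + ((28*(-40))*(2*6*(-8 + (6 - 1*(-1)))))/(-279297) = -57879*1/199910 - 2240*6*(-8 + (6 + 1))*(-1/279297) = -57879/199910 - 2240*6*(-8 + 7)*(-1/279297) = -57879/199910 - 2240*6*(-1)*(-1/279297) = -57879/199910 - 1120*(-12)*(-1/279297) = -57879/199910 + 13440*(-1/279297) = -57879/199910 - 4480/93099 = -6284073821/18611421090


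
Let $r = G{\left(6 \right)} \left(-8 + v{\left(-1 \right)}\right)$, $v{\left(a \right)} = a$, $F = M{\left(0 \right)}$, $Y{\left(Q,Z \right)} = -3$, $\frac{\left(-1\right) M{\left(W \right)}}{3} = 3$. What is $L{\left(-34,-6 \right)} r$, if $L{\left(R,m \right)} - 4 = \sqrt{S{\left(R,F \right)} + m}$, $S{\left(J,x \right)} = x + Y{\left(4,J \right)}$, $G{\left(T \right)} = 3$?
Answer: $-108 - 81 i \sqrt{2} \approx -108.0 - 114.55 i$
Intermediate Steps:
$M{\left(W \right)} = -9$ ($M{\left(W \right)} = \left(-3\right) 3 = -9$)
$F = -9$
$S{\left(J,x \right)} = -3 + x$ ($S{\left(J,x \right)} = x - 3 = -3 + x$)
$r = -27$ ($r = 3 \left(-8 - 1\right) = 3 \left(-9\right) = -27$)
$L{\left(R,m \right)} = 4 + \sqrt{-12 + m}$ ($L{\left(R,m \right)} = 4 + \sqrt{\left(-3 - 9\right) + m} = 4 + \sqrt{-12 + m}$)
$L{\left(-34,-6 \right)} r = \left(4 + \sqrt{-12 - 6}\right) \left(-27\right) = \left(4 + \sqrt{-18}\right) \left(-27\right) = \left(4 + 3 i \sqrt{2}\right) \left(-27\right) = -108 - 81 i \sqrt{2}$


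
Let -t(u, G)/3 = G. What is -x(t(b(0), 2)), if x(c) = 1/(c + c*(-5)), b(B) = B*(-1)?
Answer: -1/24 ≈ -0.041667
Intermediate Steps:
b(B) = -B
t(u, G) = -3*G
x(c) = -1/(4*c) (x(c) = 1/(c - 5*c) = 1/(-4*c) = -1/(4*c))
-x(t(b(0), 2)) = -(-1)/(4*((-3*2))) = -(-1)/(4*(-6)) = -(-1)*(-1)/(4*6) = -1*1/24 = -1/24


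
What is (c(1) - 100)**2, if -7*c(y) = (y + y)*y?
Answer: 492804/49 ≈ 10057.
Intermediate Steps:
c(y) = -2*y**2/7 (c(y) = -(y + y)*y/7 = -2*y*y/7 = -2*y**2/7)
(c(1) - 100)**2 = (-2/7*1**2 - 100)**2 = (-2/7*1 - 100)**2 = (-2/7 - 100)**2 = (-702/7)**2 = 492804/49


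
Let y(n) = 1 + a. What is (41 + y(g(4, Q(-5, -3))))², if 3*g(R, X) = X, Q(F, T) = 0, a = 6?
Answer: 2304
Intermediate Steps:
g(R, X) = X/3
y(n) = 7 (y(n) = 1 + 6 = 7)
(41 + y(g(4, Q(-5, -3))))² = (41 + 7)² = 48² = 2304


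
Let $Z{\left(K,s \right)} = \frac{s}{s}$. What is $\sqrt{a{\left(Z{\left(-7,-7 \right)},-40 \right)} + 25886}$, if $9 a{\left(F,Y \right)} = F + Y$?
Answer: $\frac{\sqrt{232935}}{3} \approx 160.88$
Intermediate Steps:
$Z{\left(K,s \right)} = 1$
$a{\left(F,Y \right)} = \frac{F}{9} + \frac{Y}{9}$ ($a{\left(F,Y \right)} = \frac{F + Y}{9} = \frac{F}{9} + \frac{Y}{9}$)
$\sqrt{a{\left(Z{\left(-7,-7 \right)},-40 \right)} + 25886} = \sqrt{\left(\frac{1}{9} \cdot 1 + \frac{1}{9} \left(-40\right)\right) + 25886} = \sqrt{\left(\frac{1}{9} - \frac{40}{9}\right) + 25886} = \sqrt{- \frac{13}{3} + 25886} = \sqrt{\frac{77645}{3}} = \frac{\sqrt{232935}}{3}$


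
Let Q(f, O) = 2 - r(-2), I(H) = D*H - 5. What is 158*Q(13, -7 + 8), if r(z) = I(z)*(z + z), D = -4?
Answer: 2212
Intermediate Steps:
I(H) = -5 - 4*H (I(H) = -4*H - 5 = -5 - 4*H)
r(z) = 2*z*(-5 - 4*z) (r(z) = (-5 - 4*z)*(z + z) = (-5 - 4*z)*(2*z) = 2*z*(-5 - 4*z))
Q(f, O) = 14 (Q(f, O) = 2 - (-2)*(-2)*(5 + 4*(-2)) = 2 - (-2)*(-2)*(5 - 8) = 2 - (-2)*(-2)*(-3) = 2 - 1*(-12) = 2 + 12 = 14)
158*Q(13, -7 + 8) = 158*14 = 2212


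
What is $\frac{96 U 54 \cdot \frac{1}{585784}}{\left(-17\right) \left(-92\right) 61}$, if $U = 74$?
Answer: $\frac{324}{47201129} \approx 6.8642 \cdot 10^{-6}$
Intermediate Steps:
$\frac{96 U 54 \cdot \frac{1}{585784}}{\left(-17\right) \left(-92\right) 61} = \frac{96 \cdot 74 \cdot 54 \cdot \frac{1}{585784}}{\left(-17\right) \left(-92\right) 61} = \frac{7104 \cdot 54 \cdot \frac{1}{585784}}{1564 \cdot 61} = \frac{383616 \cdot \frac{1}{585784}}{95404} = \frac{1296}{1979} \cdot \frac{1}{95404} = \frac{324}{47201129}$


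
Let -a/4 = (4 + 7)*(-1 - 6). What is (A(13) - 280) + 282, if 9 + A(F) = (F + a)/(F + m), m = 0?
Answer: 230/13 ≈ 17.692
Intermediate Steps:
a = 308 (a = -4*(4 + 7)*(-1 - 6) = -44*(-7) = -4*(-77) = 308)
A(F) = -9 + (308 + F)/F (A(F) = -9 + (F + 308)/(F + 0) = -9 + (308 + F)/F)
(A(13) - 280) + 282 = ((-8 + 308/13) - 280) + 282 = (204/13 - 280) + 282 = -3436/13 + 282 = 230/13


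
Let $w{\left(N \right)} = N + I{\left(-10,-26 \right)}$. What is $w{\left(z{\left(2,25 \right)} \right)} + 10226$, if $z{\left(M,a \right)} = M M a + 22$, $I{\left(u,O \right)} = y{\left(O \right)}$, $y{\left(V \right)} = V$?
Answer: $10322$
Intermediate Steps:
$I{\left(u,O \right)} = O$
$z{\left(M,a \right)} = 22 + a M^{2}$ ($z{\left(M,a \right)} = M^{2} a + 22 = a M^{2} + 22 = 22 + a M^{2}$)
$w{\left(N \right)} = -26 + N$ ($w{\left(N \right)} = N - 26 = -26 + N$)
$w{\left(z{\left(2,25 \right)} \right)} + 10226 = \left(-26 + \left(22 + 25 \cdot 2^{2}\right)\right) + 10226 = \left(-26 + \left(22 + 25 \cdot 4\right)\right) + 10226 = \left(-26 + \left(22 + 100\right)\right) + 10226 = \left(-26 + 122\right) + 10226 = 96 + 10226 = 10322$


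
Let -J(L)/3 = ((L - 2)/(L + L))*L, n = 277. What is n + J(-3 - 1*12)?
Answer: 605/2 ≈ 302.50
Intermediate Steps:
J(L) = 3 - 3*L/2 (J(L) = -3*(L - 2)/(L + L)*L = -3*(-2 + L)/((2*L))*L = -3*(-2 + L)*(1/(2*L))*L = -3*(-2 + L)/(2*L)*L = -3*(-1 + L/2) = 3 - 3*L/2)
n + J(-3 - 1*12) = 277 + (3 - 3*(-3 - 1*12)/2) = 277 + (3 - 3*(-3 - 12)/2) = 277 + (3 - 3/2*(-15)) = 277 + (3 + 45/2) = 277 + 51/2 = 605/2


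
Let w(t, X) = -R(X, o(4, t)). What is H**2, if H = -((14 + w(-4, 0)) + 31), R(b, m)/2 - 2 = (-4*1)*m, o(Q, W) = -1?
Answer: 1089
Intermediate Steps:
R(b, m) = 4 - 8*m (R(b, m) = 4 + 2*((-4*1)*m) = 4 + 2*(-4*m) = 4 - 8*m)
w(t, X) = -12 (w(t, X) = -(4 - 8*(-1)) = -(4 + 8) = -1*12 = -12)
H = -33 (H = -((14 - 12) + 31) = -(2 + 31) = -1*33 = -33)
H**2 = (-33)**2 = 1089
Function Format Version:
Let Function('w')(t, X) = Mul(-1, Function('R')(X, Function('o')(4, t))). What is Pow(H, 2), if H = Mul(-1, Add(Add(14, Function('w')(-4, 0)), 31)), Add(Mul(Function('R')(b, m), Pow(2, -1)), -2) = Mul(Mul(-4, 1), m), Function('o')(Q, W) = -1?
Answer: 1089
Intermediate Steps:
Function('R')(b, m) = Add(4, Mul(-8, m)) (Function('R')(b, m) = Add(4, Mul(2, Mul(Mul(-4, 1), m))) = Add(4, Mul(2, Mul(-4, m))) = Add(4, Mul(-8, m)))
Function('w')(t, X) = -12 (Function('w')(t, X) = Mul(-1, Add(4, Mul(-8, -1))) = Mul(-1, Add(4, 8)) = Mul(-1, 12) = -12)
H = -33 (H = Mul(-1, Add(Add(14, -12), 31)) = Mul(-1, Add(2, 31)) = Mul(-1, 33) = -33)
Pow(H, 2) = Pow(-33, 2) = 1089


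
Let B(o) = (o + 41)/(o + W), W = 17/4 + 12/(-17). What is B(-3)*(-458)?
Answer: -1183472/37 ≈ -31986.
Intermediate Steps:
W = 241/68 (W = 17*(¼) + 12*(-1/17) = 17/4 - 12/17 = 241/68 ≈ 3.5441)
B(o) = (41 + o)/(241/68 + o) (B(o) = (o + 41)/(o + 241/68) = (41 + o)/(241/68 + o))
B(-3)*(-458) = (68*(41 - 3)/(241 + 68*(-3)))*(-458) = (68*38/(241 - 204))*(-458) = (68*38/37)*(-458) = (68*(1/37)*38)*(-458) = (2584/37)*(-458) = -1183472/37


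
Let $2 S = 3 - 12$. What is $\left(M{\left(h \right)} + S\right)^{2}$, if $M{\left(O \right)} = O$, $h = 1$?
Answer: $\frac{49}{4} \approx 12.25$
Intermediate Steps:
$S = - \frac{9}{2}$ ($S = \frac{3 - 12}{2} = \frac{1}{2} \left(-9\right) = - \frac{9}{2} \approx -4.5$)
$\left(M{\left(h \right)} + S\right)^{2} = \left(1 - \frac{9}{2}\right)^{2} = \left(- \frac{7}{2}\right)^{2} = \frac{49}{4}$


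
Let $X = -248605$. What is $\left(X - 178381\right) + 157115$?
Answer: $-269871$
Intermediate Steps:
$\left(X - 178381\right) + 157115 = \left(-248605 - 178381\right) + 157115 = -426986 + 157115 = -269871$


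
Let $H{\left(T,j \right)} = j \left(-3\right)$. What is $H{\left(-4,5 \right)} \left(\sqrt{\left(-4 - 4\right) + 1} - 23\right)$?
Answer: $345 - 15 i \sqrt{7} \approx 345.0 - 39.686 i$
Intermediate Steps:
$H{\left(T,j \right)} = - 3 j$
$H{\left(-4,5 \right)} \left(\sqrt{\left(-4 - 4\right) + 1} - 23\right) = \left(-3\right) 5 \left(\sqrt{\left(-4 - 4\right) + 1} - 23\right) = - 15 \left(\sqrt{-8 + 1} - 23\right) = - 15 \left(\sqrt{-7} - 23\right) = - 15 \left(i \sqrt{7} - 23\right) = - 15 \left(-23 + i \sqrt{7}\right) = 345 - 15 i \sqrt{7}$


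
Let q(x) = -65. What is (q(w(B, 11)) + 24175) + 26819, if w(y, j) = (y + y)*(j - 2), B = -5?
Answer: 50929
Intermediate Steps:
w(y, j) = 2*y*(-2 + j) (w(y, j) = (2*y)*(-2 + j) = 2*y*(-2 + j))
(q(w(B, 11)) + 24175) + 26819 = (-65 + 24175) + 26819 = 24110 + 26819 = 50929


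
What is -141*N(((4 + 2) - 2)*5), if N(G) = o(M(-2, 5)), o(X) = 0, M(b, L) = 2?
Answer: 0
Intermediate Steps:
N(G) = 0
-141*N(((4 + 2) - 2)*5) = -141*0 = 0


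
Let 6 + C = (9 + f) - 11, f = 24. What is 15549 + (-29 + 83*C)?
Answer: 16848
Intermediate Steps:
C = 16 (C = -6 + ((9 + 24) - 11) = -6 + (33 - 11) = -6 + 22 = 16)
15549 + (-29 + 83*C) = 15549 + (-29 + 83*16) = 15549 + (-29 + 1328) = 15549 + 1299 = 16848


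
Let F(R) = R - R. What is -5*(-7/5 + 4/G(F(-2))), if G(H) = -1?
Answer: 27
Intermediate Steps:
F(R) = 0
-5*(-7/5 + 4/G(F(-2))) = -5*(-7/5 + 4/(-1)) = -5*(-7*1/5 + 4*(-1)) = -5*(-7/5 - 4) = -5*(-27/5) = 27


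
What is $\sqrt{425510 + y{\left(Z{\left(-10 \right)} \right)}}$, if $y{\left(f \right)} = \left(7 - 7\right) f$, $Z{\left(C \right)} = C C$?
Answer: $\sqrt{425510} \approx 652.31$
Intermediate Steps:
$Z{\left(C \right)} = C^{2}$
$y{\left(f \right)} = 0$ ($y{\left(f \right)} = 0 f = 0$)
$\sqrt{425510 + y{\left(Z{\left(-10 \right)} \right)}} = \sqrt{425510 + 0} = \sqrt{425510}$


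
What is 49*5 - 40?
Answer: 205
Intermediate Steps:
49*5 - 40 = 245 - 40 = 205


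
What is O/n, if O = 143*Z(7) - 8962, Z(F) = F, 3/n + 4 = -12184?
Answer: 97028668/3 ≈ 3.2343e+7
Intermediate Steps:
n = -3/12188 (n = 3/(-4 - 12184) = 3/(-12188) = 3*(-1/12188) = -3/12188 ≈ -0.00024614)
O = -7961 (O = 143*7 - 8962 = 1001 - 8962 = -7961)
O/n = -7961/(-3/12188) = -7961*(-12188/3) = 97028668/3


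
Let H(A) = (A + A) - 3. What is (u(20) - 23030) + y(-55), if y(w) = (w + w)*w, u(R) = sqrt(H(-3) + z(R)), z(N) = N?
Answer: -16980 + sqrt(11) ≈ -16977.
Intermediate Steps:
H(A) = -3 + 2*A (H(A) = 2*A - 3 = -3 + 2*A)
u(R) = sqrt(-9 + R) (u(R) = sqrt((-3 + 2*(-3)) + R) = sqrt((-3 - 6) + R) = sqrt(-9 + R))
y(w) = 2*w**2 (y(w) = (2*w)*w = 2*w**2)
(u(20) - 23030) + y(-55) = (sqrt(-9 + 20) - 23030) + 2*(-55)**2 = (sqrt(11) - 23030) + 2*3025 = (-23030 + sqrt(11)) + 6050 = -16980 + sqrt(11)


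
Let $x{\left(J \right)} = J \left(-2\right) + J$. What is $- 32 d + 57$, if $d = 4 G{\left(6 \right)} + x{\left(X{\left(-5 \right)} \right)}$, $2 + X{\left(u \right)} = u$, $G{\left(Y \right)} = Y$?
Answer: $-935$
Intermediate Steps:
$X{\left(u \right)} = -2 + u$
$x{\left(J \right)} = - J$ ($x{\left(J \right)} = - 2 J + J = - J$)
$d = 31$ ($d = 4 \cdot 6 - \left(-2 - 5\right) = 24 - -7 = 24 + 7 = 31$)
$- 32 d + 57 = \left(-32\right) 31 + 57 = -992 + 57 = -935$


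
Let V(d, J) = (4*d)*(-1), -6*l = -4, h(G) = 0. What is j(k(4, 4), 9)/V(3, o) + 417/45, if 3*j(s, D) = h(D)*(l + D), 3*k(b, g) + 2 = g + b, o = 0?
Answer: 139/15 ≈ 9.2667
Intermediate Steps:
l = 2/3 (l = -1/6*(-4) = 2/3 ≈ 0.66667)
k(b, g) = -2/3 + b/3 + g/3 (k(b, g) = -2/3 + (g + b)/3 = -2/3 + (b + g)/3 = -2/3 + (b/3 + g/3) = -2/3 + b/3 + g/3)
V(d, J) = -4*d
j(s, D) = 0 (j(s, D) = (0*(2/3 + D))/3 = (1/3)*0 = 0)
j(k(4, 4), 9)/V(3, o) + 417/45 = 0/((-4*3)) + 417/45 = 0/(-12) + 417*(1/45) = 0*(-1/12) + 139/15 = 0 + 139/15 = 139/15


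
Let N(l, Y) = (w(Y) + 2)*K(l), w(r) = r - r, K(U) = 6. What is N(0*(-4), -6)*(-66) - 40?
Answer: -832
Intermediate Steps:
w(r) = 0
N(l, Y) = 12 (N(l, Y) = (0 + 2)*6 = 2*6 = 12)
N(0*(-4), -6)*(-66) - 40 = 12*(-66) - 40 = -792 - 40 = -832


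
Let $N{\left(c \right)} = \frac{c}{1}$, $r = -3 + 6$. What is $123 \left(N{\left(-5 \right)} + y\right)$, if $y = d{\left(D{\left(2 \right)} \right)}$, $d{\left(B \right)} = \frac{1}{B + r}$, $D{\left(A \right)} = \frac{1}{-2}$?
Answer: $- \frac{2829}{5} \approx -565.8$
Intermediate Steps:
$D{\left(A \right)} = - \frac{1}{2}$
$r = 3$
$d{\left(B \right)} = \frac{1}{3 + B}$ ($d{\left(B \right)} = \frac{1}{B + 3} = \frac{1}{3 + B}$)
$y = \frac{2}{5}$ ($y = \frac{1}{3 - \frac{1}{2}} = \frac{1}{\frac{5}{2}} = \frac{2}{5} \approx 0.4$)
$N{\left(c \right)} = c$ ($N{\left(c \right)} = c 1 = c$)
$123 \left(N{\left(-5 \right)} + y\right) = 123 \left(-5 + \frac{2}{5}\right) = 123 \left(- \frac{23}{5}\right) = - \frac{2829}{5}$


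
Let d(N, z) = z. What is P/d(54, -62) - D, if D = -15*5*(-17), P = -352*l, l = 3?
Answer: -38997/31 ≈ -1258.0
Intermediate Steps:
P = -1056 (P = -352*3 = -1056)
D = 1275 (D = -75*(-17) = 1275)
P/d(54, -62) - D = -1056/(-62) - 1*1275 = -1056*(-1/62) - 1275 = 528/31 - 1275 = -38997/31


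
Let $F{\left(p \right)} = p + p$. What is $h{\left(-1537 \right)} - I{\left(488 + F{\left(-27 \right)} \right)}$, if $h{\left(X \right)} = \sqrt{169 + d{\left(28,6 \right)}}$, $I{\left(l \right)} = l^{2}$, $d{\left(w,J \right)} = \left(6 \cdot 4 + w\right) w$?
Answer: $-188356 + 5 \sqrt{65} \approx -1.8832 \cdot 10^{5}$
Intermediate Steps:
$d{\left(w,J \right)} = w \left(24 + w\right)$ ($d{\left(w,J \right)} = \left(24 + w\right) w = w \left(24 + w\right)$)
$F{\left(p \right)} = 2 p$
$h{\left(X \right)} = 5 \sqrt{65}$ ($h{\left(X \right)} = \sqrt{169 + 28 \left(24 + 28\right)} = \sqrt{169 + 28 \cdot 52} = \sqrt{169 + 1456} = \sqrt{1625} = 5 \sqrt{65}$)
$h{\left(-1537 \right)} - I{\left(488 + F{\left(-27 \right)} \right)} = 5 \sqrt{65} - \left(488 + 2 \left(-27\right)\right)^{2} = 5 \sqrt{65} - \left(488 - 54\right)^{2} = 5 \sqrt{65} - 434^{2} = 5 \sqrt{65} - 188356 = -188356 + 5 \sqrt{65}$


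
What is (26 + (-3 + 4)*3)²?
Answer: 841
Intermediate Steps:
(26 + (-3 + 4)*3)² = (26 + 1*3)² = (26 + 3)² = 29² = 841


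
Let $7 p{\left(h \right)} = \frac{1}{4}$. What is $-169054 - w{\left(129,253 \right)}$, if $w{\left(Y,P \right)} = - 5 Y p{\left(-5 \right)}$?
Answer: $- \frac{4732867}{28} \approx -1.6903 \cdot 10^{5}$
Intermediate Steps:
$p{\left(h \right)} = \frac{1}{28}$ ($p{\left(h \right)} = \frac{1}{7 \cdot 4} = \frac{1}{7} \cdot \frac{1}{4} = \frac{1}{28}$)
$w{\left(Y,P \right)} = - \frac{5 Y}{28}$ ($w{\left(Y,P \right)} = - 5 Y \frac{1}{28} = - \frac{5 Y}{28}$)
$-169054 - w{\left(129,253 \right)} = -169054 - \left(- \frac{5}{28}\right) 129 = -169054 - - \frac{645}{28} = -169054 + \frac{645}{28} = - \frac{4732867}{28}$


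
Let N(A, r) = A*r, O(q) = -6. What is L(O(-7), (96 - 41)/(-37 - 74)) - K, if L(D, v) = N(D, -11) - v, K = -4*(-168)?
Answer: -67211/111 ≈ -605.50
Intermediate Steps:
K = 672
L(D, v) = -v - 11*D (L(D, v) = D*(-11) - v = -11*D - v = -v - 11*D)
L(O(-7), (96 - 41)/(-37 - 74)) - K = (-(96 - 41)/(-37 - 74) - 11*(-6)) - 1*672 = (-55/(-111) + 66) - 672 = (-55*(-1)/111 + 66) - 672 = (-1*(-55/111) + 66) - 672 = (55/111 + 66) - 672 = 7381/111 - 672 = -67211/111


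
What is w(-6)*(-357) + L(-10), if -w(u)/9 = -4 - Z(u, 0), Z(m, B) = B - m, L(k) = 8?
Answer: -32122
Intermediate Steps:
w(u) = 36 - 9*u (w(u) = -9*(-4 - (0 - u)) = -9*(-4 - (-1)*u) = -9*(-4 + u) = 36 - 9*u)
w(-6)*(-357) + L(-10) = (36 - 9*(-6))*(-357) + 8 = (36 + 54)*(-357) + 8 = 90*(-357) + 8 = -32130 + 8 = -32122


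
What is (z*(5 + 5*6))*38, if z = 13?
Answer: 17290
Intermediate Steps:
(z*(5 + 5*6))*38 = (13*(5 + 5*6))*38 = (13*(5 + 30))*38 = (13*35)*38 = 455*38 = 17290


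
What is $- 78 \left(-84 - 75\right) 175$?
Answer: $2170350$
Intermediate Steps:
$- 78 \left(-84 - 75\right) 175 = \left(-78\right) \left(-159\right) 175 = 12402 \cdot 175 = 2170350$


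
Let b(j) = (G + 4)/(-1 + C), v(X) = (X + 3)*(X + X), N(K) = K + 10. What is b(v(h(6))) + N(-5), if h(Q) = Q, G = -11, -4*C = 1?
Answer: 53/5 ≈ 10.600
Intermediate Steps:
C = -¼ (C = -¼*1 = -¼ ≈ -0.25000)
N(K) = 10 + K
v(X) = 2*X*(3 + X) (v(X) = (3 + X)*(2*X) = 2*X*(3 + X))
b(j) = 28/5 (b(j) = (-11 + 4)/(-1 - ¼) = -7/(-5/4) = -7*(-⅘) = 28/5)
b(v(h(6))) + N(-5) = 28/5 + (10 - 5) = 28/5 + 5 = 53/5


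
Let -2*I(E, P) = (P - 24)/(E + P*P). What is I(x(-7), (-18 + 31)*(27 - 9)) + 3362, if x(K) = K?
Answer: 184066033/54749 ≈ 3362.0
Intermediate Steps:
I(E, P) = -(-24 + P)/(2*(E + P²)) (I(E, P) = -(P - 24)/(2*(E + P*P)) = -(-24 + P)/(2*(E + P²)))
I(x(-7), (-18 + 31)*(27 - 9)) + 3362 = (12 - (-18 + 31)*(27 - 9)/2)/(-7 + ((-18 + 31)*(27 - 9))²) + 3362 = (12 - 13*18/2)/(-7 + (13*18)²) + 3362 = (12 - ½*234)/(-7 + 234²) + 3362 = (12 - 117)/(-7 + 54756) + 3362 = -105/54749 + 3362 = 184066033/54749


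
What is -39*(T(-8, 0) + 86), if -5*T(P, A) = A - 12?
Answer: -17238/5 ≈ -3447.6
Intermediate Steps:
T(P, A) = 12/5 - A/5 (T(P, A) = -(A - 12)/5 = -(-12 + A)/5 = 12/5 - A/5)
-39*(T(-8, 0) + 86) = -39*((12/5 - ⅕*0) + 86) = -39*((12/5 + 0) + 86) = -39*(12/5 + 86) = -39*442/5 = -17238/5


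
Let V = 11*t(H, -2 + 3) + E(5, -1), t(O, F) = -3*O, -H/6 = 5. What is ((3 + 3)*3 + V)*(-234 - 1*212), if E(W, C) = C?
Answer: -449122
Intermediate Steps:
H = -30 (H = -6*5 = -30)
V = 989 (V = 11*(-3*(-30)) - 1 = 11*90 - 1 = 990 - 1 = 989)
((3 + 3)*3 + V)*(-234 - 1*212) = ((3 + 3)*3 + 989)*(-234 - 1*212) = (6*3 + 989)*(-234 - 212) = (18 + 989)*(-446) = 1007*(-446) = -449122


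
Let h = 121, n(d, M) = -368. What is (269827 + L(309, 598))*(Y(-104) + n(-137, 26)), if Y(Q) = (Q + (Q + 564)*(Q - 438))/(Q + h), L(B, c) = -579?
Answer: -4049489920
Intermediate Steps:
Y(Q) = (Q + (-438 + Q)*(564 + Q))/(121 + Q) (Y(Q) = (Q + (Q + 564)*(Q - 438))/(Q + 121) = (Q + (564 + Q)*(-438 + Q))/(121 + Q) = (Q + (-438 + Q)*(564 + Q))/(121 + Q))
(269827 + L(309, 598))*(Y(-104) + n(-137, 26)) = (269827 - 579)*((-247032 + (-104)² + 127*(-104))/(121 - 104) - 368) = 269248*((-247032 + 10816 - 13208)/17 - 368) = 269248*((1/17)*(-249424) - 368) = 269248*(-14672 - 368) = 269248*(-15040) = -4049489920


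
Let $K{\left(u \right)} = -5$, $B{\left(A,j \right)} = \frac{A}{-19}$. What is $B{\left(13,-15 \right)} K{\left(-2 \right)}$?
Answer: $\frac{65}{19} \approx 3.4211$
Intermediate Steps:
$B{\left(A,j \right)} = - \frac{A}{19}$ ($B{\left(A,j \right)} = A \left(- \frac{1}{19}\right) = - \frac{A}{19}$)
$B{\left(13,-15 \right)} K{\left(-2 \right)} = \left(- \frac{1}{19}\right) 13 \left(-5\right) = \left(- \frac{13}{19}\right) \left(-5\right) = \frac{65}{19}$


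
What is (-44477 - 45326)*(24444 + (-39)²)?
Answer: -2331734895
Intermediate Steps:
(-44477 - 45326)*(24444 + (-39)²) = -89803*(24444 + 1521) = -89803*25965 = -2331734895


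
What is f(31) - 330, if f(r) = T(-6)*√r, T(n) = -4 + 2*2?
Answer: -330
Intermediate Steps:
T(n) = 0 (T(n) = -4 + 4 = 0)
f(r) = 0 (f(r) = 0*√r = 0)
f(31) - 330 = 0 - 330 = -330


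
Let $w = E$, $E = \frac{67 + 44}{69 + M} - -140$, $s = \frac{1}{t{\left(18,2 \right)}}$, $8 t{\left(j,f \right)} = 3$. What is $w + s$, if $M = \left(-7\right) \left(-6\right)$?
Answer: $\frac{431}{3} \approx 143.67$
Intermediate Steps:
$M = 42$
$t{\left(j,f \right)} = \frac{3}{8}$ ($t{\left(j,f \right)} = \frac{1}{8} \cdot 3 = \frac{3}{8}$)
$s = \frac{8}{3}$ ($s = \frac{1}{\frac{3}{8}} = \frac{8}{3} \approx 2.6667$)
$E = 141$ ($E = \frac{67 + 44}{69 + 42} - -140 = \frac{111}{111} + 140 = 111 \cdot \frac{1}{111} + 140 = 1 + 140 = 141$)
$w = 141$
$w + s = 141 + \frac{8}{3} = \frac{431}{3}$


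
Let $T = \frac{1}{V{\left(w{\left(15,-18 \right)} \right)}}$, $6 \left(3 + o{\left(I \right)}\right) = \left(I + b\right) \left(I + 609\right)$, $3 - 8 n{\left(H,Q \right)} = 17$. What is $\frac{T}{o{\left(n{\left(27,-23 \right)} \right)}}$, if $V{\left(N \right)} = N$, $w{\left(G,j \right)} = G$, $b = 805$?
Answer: $\frac{32}{39020445} \approx 8.2008 \cdot 10^{-7}$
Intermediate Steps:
$n{\left(H,Q \right)} = - \frac{7}{4}$ ($n{\left(H,Q \right)} = \frac{3}{8} - \frac{17}{8} = - \frac{7}{4}$)
$o{\left(I \right)} = -3 + \frac{\left(609 + I\right) \left(805 + I\right)}{6}$ ($o{\left(I \right)} = -3 + \frac{\left(I + 805\right) \left(I + 609\right)}{6} = -3 + \frac{\left(805 + I\right) \left(609 + I\right)}{6} = -3 + \frac{\left(609 + I\right) \left(805 + I\right)}{6}$)
$T = \frac{1}{15} \approx 0.066667$
$\frac{T}{o{\left(n{\left(27,-23 \right)} \right)}} = \frac{1}{15 \left(\frac{163409}{2} + \frac{\left(- \frac{7}{4}\right)^{2}}{6} + \frac{707}{3} \left(- \frac{7}{4}\right)\right)} = \frac{1}{15 \left(\frac{163409}{2} + \frac{1}{6} \cdot \frac{49}{16} - \frac{4949}{12}\right)} = \frac{1}{15 \left(\frac{163409}{2} + \frac{49}{96} - \frac{4949}{12}\right)} = \frac{1}{15 \cdot \frac{2601363}{32}} = \frac{1}{15} \cdot \frac{32}{2601363} = \frac{32}{39020445}$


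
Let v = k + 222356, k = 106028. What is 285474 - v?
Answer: -42910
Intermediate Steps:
v = 328384 (v = 106028 + 222356 = 328384)
285474 - v = 285474 - 1*328384 = 285474 - 328384 = -42910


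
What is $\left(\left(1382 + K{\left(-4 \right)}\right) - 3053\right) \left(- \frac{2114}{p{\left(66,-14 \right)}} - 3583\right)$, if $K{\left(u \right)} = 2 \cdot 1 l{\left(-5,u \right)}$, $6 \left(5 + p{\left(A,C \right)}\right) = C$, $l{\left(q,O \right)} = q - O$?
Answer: $\frac{60632866}{11} \approx 5.5121 \cdot 10^{6}$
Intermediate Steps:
$p{\left(A,C \right)} = -5 + \frac{C}{6}$
$K{\left(u \right)} = -10 - 2 u$ ($K{\left(u \right)} = 2 \cdot 1 \left(-5 - u\right) = 2 \left(-5 - u\right) = -10 - 2 u$)
$\left(\left(1382 + K{\left(-4 \right)}\right) - 3053\right) \left(- \frac{2114}{p{\left(66,-14 \right)}} - 3583\right) = \left(\left(1382 - 2\right) - 3053\right) \left(- \frac{2114}{-5 + \frac{1}{6} \left(-14\right)} - 3583\right) = \left(\left(1382 + \left(-10 + 8\right)\right) - 3053\right) \left(- \frac{2114}{-5 - \frac{7}{3}} - 3583\right) = \left(\left(1382 - 2\right) - 3053\right) \left(- \frac{2114}{- \frac{22}{3}} - 3583\right) = \left(1380 - 3053\right) \left(\left(-2114\right) \left(- \frac{3}{22}\right) - 3583\right) = - 1673 \left(\frac{3171}{11} - 3583\right) = \left(-1673\right) \left(- \frac{36242}{11}\right) = \frac{60632866}{11}$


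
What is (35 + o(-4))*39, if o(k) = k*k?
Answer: 1989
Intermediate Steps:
o(k) = k²
(35 + o(-4))*39 = (35 + (-4)²)*39 = (35 + 16)*39 = 51*39 = 1989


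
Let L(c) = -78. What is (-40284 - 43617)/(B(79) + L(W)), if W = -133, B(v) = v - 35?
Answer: 83901/34 ≈ 2467.7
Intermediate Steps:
B(v) = -35 + v
(-40284 - 43617)/(B(79) + L(W)) = (-40284 - 43617)/((-35 + 79) - 78) = -83901/(44 - 78) = -83901/(-34) = -83901*(-1/34) = 83901/34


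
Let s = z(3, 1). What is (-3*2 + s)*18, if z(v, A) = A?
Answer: -90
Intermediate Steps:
s = 1
(-3*2 + s)*18 = (-3*2 + 1)*18 = (-6 + 1)*18 = -5*18 = -90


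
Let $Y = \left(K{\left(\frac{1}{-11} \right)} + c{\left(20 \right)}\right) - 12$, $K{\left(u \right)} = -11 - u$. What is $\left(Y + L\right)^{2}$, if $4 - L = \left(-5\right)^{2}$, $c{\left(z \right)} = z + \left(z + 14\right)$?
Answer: $\frac{12321}{121} \approx 101.83$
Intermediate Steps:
$c{\left(z \right)} = 14 + 2 z$ ($c{\left(z \right)} = z + \left(14 + z\right) = 14 + 2 z$)
$L = -21$ ($L = 4 - \left(-5\right)^{2} = 4 - 25 = -21$)
$Y = \frac{342}{11}$ ($Y = \left(\left(-11 - \frac{1}{-11}\right) + \left(14 + 2 \cdot 20\right)\right) - 12 = \left(\left(-11 - - \frac{1}{11}\right) + \left(14 + 40\right)\right) - 12 = \left(\left(-11 + \frac{1}{11}\right) + 54\right) - 12 = \left(- \frac{120}{11} + 54\right) - 12 = \frac{474}{11} - 12 = \frac{342}{11} \approx 31.091$)
$\left(Y + L\right)^{2} = \left(\frac{342}{11} - 21\right)^{2} = \left(\frac{111}{11}\right)^{2} = \frac{12321}{121}$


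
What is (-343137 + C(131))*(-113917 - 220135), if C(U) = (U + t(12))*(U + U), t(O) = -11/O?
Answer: 309721489606/3 ≈ 1.0324e+11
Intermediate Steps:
C(U) = 2*U*(-11/12 + U) (C(U) = (U - 11/12)*(U + U) = (U - 11*1/12)*(2*U) = (U - 11/12)*(2*U) = (-11/12 + U)*(2*U) = 2*U*(-11/12 + U))
(-343137 + C(131))*(-113917 - 220135) = (-343137 + (⅙)*131*(-11 + 12*131))*(-113917 - 220135) = (-343137 + (⅙)*131*(-11 + 1572))*(-334052) = (-343137 + (⅙)*131*1561)*(-334052) = (-343137 + 204491/6)*(-334052) = -1854331/6*(-334052) = 309721489606/3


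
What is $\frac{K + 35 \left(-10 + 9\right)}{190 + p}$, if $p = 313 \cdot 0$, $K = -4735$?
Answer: $- \frac{477}{19} \approx -25.105$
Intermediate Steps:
$p = 0$
$\frac{K + 35 \left(-10 + 9\right)}{190 + p} = \frac{-4735 + 35 \left(-10 + 9\right)}{190 + 0} = \frac{-4735 + 35 \left(-1\right)}{190} = \left(-4735 - 35\right) \frac{1}{190} = \left(-4770\right) \frac{1}{190} = - \frac{477}{19}$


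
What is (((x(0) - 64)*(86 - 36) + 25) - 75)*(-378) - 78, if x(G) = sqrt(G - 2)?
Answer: 1228422 - 18900*I*sqrt(2) ≈ 1.2284e+6 - 26729.0*I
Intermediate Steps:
x(G) = sqrt(-2 + G)
(((x(0) - 64)*(86 - 36) + 25) - 75)*(-378) - 78 = (((sqrt(-2 + 0) - 64)*(86 - 36) + 25) - 75)*(-378) - 78 = (((sqrt(-2) - 64)*50 + 25) - 75)*(-378) - 78 = (((I*sqrt(2) - 64)*50 + 25) - 75)*(-378) - 78 = (((-64 + I*sqrt(2))*50 + 25) - 75)*(-378) - 78 = (((-3200 + 50*I*sqrt(2)) + 25) - 75)*(-378) - 78 = ((-3175 + 50*I*sqrt(2)) - 75)*(-378) - 78 = (-3250 + 50*I*sqrt(2))*(-378) - 78 = (1228500 - 18900*I*sqrt(2)) - 78 = 1228422 - 18900*I*sqrt(2)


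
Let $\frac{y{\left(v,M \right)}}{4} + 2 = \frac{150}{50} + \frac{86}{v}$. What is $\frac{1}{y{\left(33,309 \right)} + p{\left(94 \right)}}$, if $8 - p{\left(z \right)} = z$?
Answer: $- \frac{33}{2362} \approx -0.013971$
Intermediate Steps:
$y{\left(v,M \right)} = 4 + \frac{344}{v}$ ($y{\left(v,M \right)} = -8 + 4 \left(\frac{150}{50} + \frac{86}{v}\right) = -8 + 4 \left(150 \cdot \frac{1}{50} + \frac{86}{v}\right) = -8 + 4 \left(3 + \frac{86}{v}\right) = -8 + \left(12 + \frac{344}{v}\right) = 4 + \frac{344}{v}$)
$p{\left(z \right)} = 8 - z$
$\frac{1}{y{\left(33,309 \right)} + p{\left(94 \right)}} = \frac{1}{\left(4 + \frac{344}{33}\right) + \left(8 - 94\right)} = \frac{1}{\left(4 + 344 \cdot \frac{1}{33}\right) + \left(8 - 94\right)} = \frac{1}{\left(4 + \frac{344}{33}\right) - 86} = \frac{1}{\frac{476}{33} - 86} = \frac{1}{- \frac{2362}{33}} = - \frac{33}{2362}$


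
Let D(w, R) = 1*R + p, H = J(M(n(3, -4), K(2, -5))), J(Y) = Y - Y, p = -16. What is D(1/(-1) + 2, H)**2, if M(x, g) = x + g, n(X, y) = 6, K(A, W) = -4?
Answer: 256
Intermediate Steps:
M(x, g) = g + x
J(Y) = 0
H = 0
D(w, R) = -16 + R (D(w, R) = 1*R - 16 = R - 16 = -16 + R)
D(1/(-1) + 2, H)**2 = (-16 + 0)**2 = (-16)**2 = 256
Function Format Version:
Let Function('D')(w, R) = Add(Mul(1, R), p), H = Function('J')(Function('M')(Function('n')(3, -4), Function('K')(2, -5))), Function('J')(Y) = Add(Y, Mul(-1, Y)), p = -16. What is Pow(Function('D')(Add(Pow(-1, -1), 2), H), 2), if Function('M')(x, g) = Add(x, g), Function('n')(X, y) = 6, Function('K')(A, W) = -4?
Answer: 256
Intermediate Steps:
Function('M')(x, g) = Add(g, x)
Function('J')(Y) = 0
H = 0
Function('D')(w, R) = Add(-16, R) (Function('D')(w, R) = Add(Mul(1, R), -16) = Add(R, -16) = Add(-16, R))
Pow(Function('D')(Add(Pow(-1, -1), 2), H), 2) = Pow(Add(-16, 0), 2) = Pow(-16, 2) = 256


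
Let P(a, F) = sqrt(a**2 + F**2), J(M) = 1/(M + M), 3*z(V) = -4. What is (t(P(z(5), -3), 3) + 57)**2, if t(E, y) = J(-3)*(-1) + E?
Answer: 118037/36 + 343*sqrt(97)/9 ≈ 3654.2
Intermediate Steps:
z(V) = -4/3 (z(V) = (1/3)*(-4) = -4/3)
J(M) = 1/(2*M)
P(a, F) = sqrt(F**2 + a**2)
t(E, y) = 1/6 + E (t(E, y) = ((1/2)/(-3))*(-1) + E = ((1/2)*(-1/3))*(-1) + E = -1/6*(-1) + E = 1/6 + E)
(t(P(z(5), -3), 3) + 57)**2 = ((1/6 + sqrt((-3)**2 + (-4/3)**2)) + 57)**2 = ((1/6 + sqrt(9 + 16/9)) + 57)**2 = ((1/6 + sqrt(97/9)) + 57)**2 = ((1/6 + sqrt(97)/3) + 57)**2 = (343/6 + sqrt(97)/3)**2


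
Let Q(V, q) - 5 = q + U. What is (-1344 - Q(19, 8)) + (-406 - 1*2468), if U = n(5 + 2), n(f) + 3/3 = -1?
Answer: -4229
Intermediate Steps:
n(f) = -2 (n(f) = -1 - 1 = -2)
U = -2
Q(V, q) = 3 + q (Q(V, q) = 5 + (q - 2) = 5 + (-2 + q) = 3 + q)
(-1344 - Q(19, 8)) + (-406 - 1*2468) = (-1344 - (3 + 8)) + (-406 - 1*2468) = (-1344 - 1*11) + (-406 - 2468) = (-1344 - 11) - 2874 = -1355 - 2874 = -4229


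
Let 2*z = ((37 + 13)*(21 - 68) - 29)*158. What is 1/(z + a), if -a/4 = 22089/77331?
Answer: -25777/4844584609 ≈ -5.3208e-6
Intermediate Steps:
a = -29452/25777 (a = -88356/77331 = -4*7363/25777 = -29452/25777 ≈ -1.1426)
z = -187941 (z = (((37 + 13)*(21 - 68) - 29)*158)/2 = ((50*(-47) - 29)*158)/2 = ((-2350 - 29)*158)/2 = (-2379*158)/2 = (1/2)*(-375882) = -187941)
1/(z + a) = 1/(-187941 - 29452/25777) = 1/(-4844584609/25777) = -25777/4844584609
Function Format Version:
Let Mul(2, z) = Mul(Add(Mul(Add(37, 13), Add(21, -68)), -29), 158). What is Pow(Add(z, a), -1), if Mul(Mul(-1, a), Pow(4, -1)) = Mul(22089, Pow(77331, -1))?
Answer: Rational(-25777, 4844584609) ≈ -5.3208e-6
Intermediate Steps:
a = Rational(-29452, 25777) (a = Mul(-4, Mul(22089, Pow(77331, -1))) = Mul(-4, Mul(22089, Rational(1, 77331))) = Mul(-4, Rational(7363, 25777)) = Rational(-29452, 25777) ≈ -1.1426)
z = -187941 (z = Mul(Rational(1, 2), Mul(Add(Mul(Add(37, 13), Add(21, -68)), -29), 158)) = Mul(Rational(1, 2), Mul(Add(Mul(50, -47), -29), 158)) = Mul(Rational(1, 2), Mul(Add(-2350, -29), 158)) = Mul(Rational(1, 2), Mul(-2379, 158)) = Mul(Rational(1, 2), -375882) = -187941)
Pow(Add(z, a), -1) = Pow(Add(-187941, Rational(-29452, 25777)), -1) = Pow(Rational(-4844584609, 25777), -1) = Rational(-25777, 4844584609)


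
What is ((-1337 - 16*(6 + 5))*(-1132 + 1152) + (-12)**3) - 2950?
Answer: -34938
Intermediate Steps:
((-1337 - 16*(6 + 5))*(-1132 + 1152) + (-12)**3) - 2950 = ((-1337 - 16*11)*20 - 1728) - 2950 = ((-1337 - 176)*20 - 1728) - 2950 = (-1513*20 - 1728) - 2950 = (-30260 - 1728) - 2950 = -31988 - 2950 = -34938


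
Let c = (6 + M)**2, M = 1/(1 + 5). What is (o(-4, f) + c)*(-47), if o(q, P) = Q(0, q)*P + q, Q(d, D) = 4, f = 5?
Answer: -91415/36 ≈ -2539.3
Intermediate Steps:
M = 1/6 ≈ 0.16667
o(q, P) = q + 4*P (o(q, P) = 4*P + q = q + 4*P)
c = 1369/36 (c = (6 + 1/6)**2 = (37/6)**2 = 1369/36 ≈ 38.028)
(o(-4, f) + c)*(-47) = ((-4 + 4*5) + 1369/36)*(-47) = ((-4 + 20) + 1369/36)*(-47) = (16 + 1369/36)*(-47) = (1945/36)*(-47) = -91415/36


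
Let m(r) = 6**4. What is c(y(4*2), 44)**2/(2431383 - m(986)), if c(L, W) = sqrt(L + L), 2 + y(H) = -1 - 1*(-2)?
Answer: -2/2430087 ≈ -8.2302e-7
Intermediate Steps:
m(r) = 1296
y(H) = -1 (y(H) = -2 + (-1 - 1*(-2)) = -2 + (-1 + 2) = -2 + 1 = -1)
c(L, W) = sqrt(2)*sqrt(L) (c(L, W) = sqrt(2*L) = sqrt(2)*sqrt(L))
c(y(4*2), 44)**2/(2431383 - m(986)) = (sqrt(2)*sqrt(-1))**2/(2431383 - 1*1296) = (sqrt(2)*I)**2/(2431383 - 1296) = (I*sqrt(2))**2/2430087 = -2*1/2430087 = -2/2430087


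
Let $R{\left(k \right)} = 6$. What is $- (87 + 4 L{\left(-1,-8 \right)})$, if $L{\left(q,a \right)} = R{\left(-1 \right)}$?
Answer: $-111$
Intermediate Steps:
$L{\left(q,a \right)} = 6$
$- (87 + 4 L{\left(-1,-8 \right)}) = - (87 + 4 \cdot 6) = - (87 + 24) = \left(-1\right) 111 = -111$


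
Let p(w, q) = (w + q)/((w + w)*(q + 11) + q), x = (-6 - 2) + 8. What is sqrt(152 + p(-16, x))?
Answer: sqrt(73590)/22 ≈ 12.331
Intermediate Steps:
x = 0 (x = -8 + 8 = 0)
p(w, q) = (q + w)/(q + 2*w*(11 + q)) (p(w, q) = (q + w)/((2*w)*(11 + q) + q) = (q + w)/(2*w*(11 + q) + q) = (q + w)/(q + 2*w*(11 + q)))
sqrt(152 + p(-16, x)) = sqrt(152 + (0 - 16)/(0 + 22*(-16) + 2*0*(-16))) = sqrt(152 - 16/(0 - 352 + 0)) = sqrt(152 - 16/(-352)) = sqrt(152 - 1/352*(-16)) = sqrt(152 + 1/22) = sqrt(3345/22) = sqrt(73590)/22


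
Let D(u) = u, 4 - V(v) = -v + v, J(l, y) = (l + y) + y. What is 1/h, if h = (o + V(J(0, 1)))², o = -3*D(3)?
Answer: 1/25 ≈ 0.040000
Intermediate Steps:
J(l, y) = l + 2*y
V(v) = 4 (V(v) = 4 - (-v + v) = 4 - 1*0 = 4 + 0 = 4)
o = -9 (o = -3*3 = -9)
h = 25 (h = (-9 + 4)² = (-5)² = 25)
1/h = 1/25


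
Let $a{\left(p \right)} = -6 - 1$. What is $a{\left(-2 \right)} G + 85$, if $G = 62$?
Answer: $-349$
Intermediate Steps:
$a{\left(p \right)} = -7$ ($a{\left(p \right)} = -6 - 1 = -7$)
$a{\left(-2 \right)} G + 85 = \left(-7\right) 62 + 85 = -434 + 85 = -349$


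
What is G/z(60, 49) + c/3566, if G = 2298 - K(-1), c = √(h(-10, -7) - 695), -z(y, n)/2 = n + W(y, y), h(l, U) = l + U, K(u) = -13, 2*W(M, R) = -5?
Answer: -2311/93 + I*√178/1783 ≈ -24.849 + 0.0074827*I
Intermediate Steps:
W(M, R) = -5/2 (W(M, R) = (½)*(-5) = -5/2)
h(l, U) = U + l
z(y, n) = 5 - 2*n (z(y, n) = -2*(n - 5/2) = -2*(-5/2 + n) = 5 - 2*n)
c = 2*I*√178 (c = √((-7 - 10) - 695) = √(-17 - 695) = √(-712) = 2*I*√178 ≈ 26.683*I)
G = 2311 (G = 2298 - 1*(-13) = 2298 + 13 = 2311)
G/z(60, 49) + c/3566 = 2311/(5 - 2*49) + (2*I*√178)/3566 = 2311/(5 - 98) + (2*I*√178)*(1/3566) = 2311/(-93) + I*√178/1783 = 2311*(-1/93) + I*√178/1783 = -2311/93 + I*√178/1783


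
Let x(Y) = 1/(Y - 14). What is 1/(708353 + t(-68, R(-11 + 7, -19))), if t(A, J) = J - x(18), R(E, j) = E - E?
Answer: 4/2833411 ≈ 1.4117e-6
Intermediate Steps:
R(E, j) = 0
x(Y) = 1/(-14 + Y)
t(A, J) = -¼ + J (t(A, J) = J - 1/(-14 + 18) = J - 1/4 = J - 1*¼ = J - ¼ = -¼ + J)
1/(708353 + t(-68, R(-11 + 7, -19))) = 1/(708353 + (-¼ + 0)) = 1/(708353 - ¼) = 1/(2833411/4) = 4/2833411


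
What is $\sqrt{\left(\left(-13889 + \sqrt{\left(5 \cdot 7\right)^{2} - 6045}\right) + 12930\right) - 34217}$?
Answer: $\sqrt{-35176 + 2 i \sqrt{1205}} \approx 0.185 + 187.55 i$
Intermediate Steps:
$\sqrt{\left(\left(-13889 + \sqrt{\left(5 \cdot 7\right)^{2} - 6045}\right) + 12930\right) - 34217} = \sqrt{\left(\left(-13889 + \sqrt{35^{2} - 6045}\right) + 12930\right) - 34217} = \sqrt{\left(\left(-13889 + \sqrt{1225 - 6045}\right) + 12930\right) - 34217} = \sqrt{\left(\left(-13889 + \sqrt{-4820}\right) + 12930\right) - 34217} = \sqrt{\left(\left(-13889 + 2 i \sqrt{1205}\right) + 12930\right) - 34217} = \sqrt{\left(-959 + 2 i \sqrt{1205}\right) - 34217} = \sqrt{-35176 + 2 i \sqrt{1205}}$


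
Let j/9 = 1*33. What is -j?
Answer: -297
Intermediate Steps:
j = 297 (j = 9*(1*33) = 9*33 = 297)
-j = -1*297 = -297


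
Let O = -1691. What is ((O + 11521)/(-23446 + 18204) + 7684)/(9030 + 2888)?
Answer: 20134849/31237078 ≈ 0.64458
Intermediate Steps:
((O + 11521)/(-23446 + 18204) + 7684)/(9030 + 2888) = ((-1691 + 11521)/(-23446 + 18204) + 7684)/(9030 + 2888) = (9830/(-5242) + 7684)/11918 = (9830*(-1/5242) + 7684)*(1/11918) = (-4915/2621 + 7684)*(1/11918) = (20134849/2621)*(1/11918) = 20134849/31237078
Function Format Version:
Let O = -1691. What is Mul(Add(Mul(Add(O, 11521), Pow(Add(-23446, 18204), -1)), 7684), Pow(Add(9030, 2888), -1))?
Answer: Rational(20134849, 31237078) ≈ 0.64458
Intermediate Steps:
Mul(Add(Mul(Add(O, 11521), Pow(Add(-23446, 18204), -1)), 7684), Pow(Add(9030, 2888), -1)) = Mul(Add(Mul(Add(-1691, 11521), Pow(Add(-23446, 18204), -1)), 7684), Pow(Add(9030, 2888), -1)) = Mul(Add(Mul(9830, Pow(-5242, -1)), 7684), Pow(11918, -1)) = Mul(Add(Mul(9830, Rational(-1, 5242)), 7684), Rational(1, 11918)) = Mul(Add(Rational(-4915, 2621), 7684), Rational(1, 11918)) = Mul(Rational(20134849, 2621), Rational(1, 11918)) = Rational(20134849, 31237078)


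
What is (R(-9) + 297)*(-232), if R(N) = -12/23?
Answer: -1582008/23 ≈ -68783.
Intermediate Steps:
R(N) = -12/23 (R(N) = -12*1/23 = -12/23)
(R(-9) + 297)*(-232) = (-12/23 + 297)*(-232) = (6819/23)*(-232) = -1582008/23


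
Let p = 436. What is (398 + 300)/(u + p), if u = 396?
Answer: 349/416 ≈ 0.83894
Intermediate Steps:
(398 + 300)/(u + p) = (398 + 300)/(396 + 436) = 698/832 = 698*(1/832) = 349/416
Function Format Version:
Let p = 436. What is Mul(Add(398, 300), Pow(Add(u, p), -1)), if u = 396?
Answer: Rational(349, 416) ≈ 0.83894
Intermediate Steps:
Mul(Add(398, 300), Pow(Add(u, p), -1)) = Mul(Add(398, 300), Pow(Add(396, 436), -1)) = Mul(698, Pow(832, -1)) = Mul(698, Rational(1, 832)) = Rational(349, 416)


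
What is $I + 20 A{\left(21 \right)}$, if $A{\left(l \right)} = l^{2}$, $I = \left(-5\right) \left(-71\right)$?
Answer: $9175$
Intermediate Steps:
$I = 355$
$I + 20 A{\left(21 \right)} = 355 + 20 \cdot 21^{2} = 355 + 20 \cdot 441 = 355 + 8820 = 9175$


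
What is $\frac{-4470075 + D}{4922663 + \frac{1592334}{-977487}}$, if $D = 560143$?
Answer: $- \frac{1273969233628}{1603945831849} \approx -0.79427$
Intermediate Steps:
$\frac{-4470075 + D}{4922663 + \frac{1592334}{-977487}} = \frac{-4470075 + 560143}{4922663 + \frac{1592334}{-977487}} = - \frac{3909932}{4922663 + 1592334 \left(- \frac{1}{977487}\right)} = - \frac{3909932}{4922663 - \frac{530778}{325829}} = - \frac{3909932}{\frac{1603945831849}{325829}} = \left(-3909932\right) \frac{325829}{1603945831849} = - \frac{1273969233628}{1603945831849}$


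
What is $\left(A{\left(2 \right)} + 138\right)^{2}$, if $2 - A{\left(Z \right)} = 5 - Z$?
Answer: $18769$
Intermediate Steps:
$A{\left(Z \right)} = -3 + Z$ ($A{\left(Z \right)} = 2 - \left(5 - Z\right) = 2 + \left(-5 + Z\right) = -3 + Z$)
$\left(A{\left(2 \right)} + 138\right)^{2} = \left(\left(-3 + 2\right) + 138\right)^{2} = \left(-1 + 138\right)^{2} = 137^{2} = 18769$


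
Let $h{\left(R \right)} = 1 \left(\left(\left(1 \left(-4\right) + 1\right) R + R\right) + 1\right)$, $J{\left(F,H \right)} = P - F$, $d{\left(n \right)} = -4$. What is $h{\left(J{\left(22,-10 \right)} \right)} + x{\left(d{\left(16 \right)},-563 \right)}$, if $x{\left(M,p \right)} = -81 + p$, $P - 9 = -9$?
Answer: $-599$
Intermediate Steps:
$P = 0$ ($P = 9 - 9 = 0$)
$J{\left(F,H \right)} = - F$ ($J{\left(F,H \right)} = 0 - F = - F$)
$h{\left(R \right)} = 1 - 2 R$ ($h{\left(R \right)} = 1 \left(\left(\left(-4 + 1\right) R + R\right) + 1\right) = 1 \left(\left(- 3 R + R\right) + 1\right) = 1 \left(- 2 R + 1\right) = 1 \left(1 - 2 R\right) = 1 - 2 R$)
$h{\left(J{\left(22,-10 \right)} \right)} + x{\left(d{\left(16 \right)},-563 \right)} = \left(1 - 2 \left(\left(-1\right) 22\right)\right) - 644 = \left(1 - -44\right) - 644 = \left(1 + 44\right) - 644 = 45 - 644 = -599$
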